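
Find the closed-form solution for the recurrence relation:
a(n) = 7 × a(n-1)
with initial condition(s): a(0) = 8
Recurrence: a(n) = 7 × a(n-1), initial: a(0) = 8.
Each term is 7 times the previous, so this is geometric with ratio 7. After n steps: a(n) = a(0)·7ⁿ = 8·7ⁿ.

a(n) = 8·7ⁿ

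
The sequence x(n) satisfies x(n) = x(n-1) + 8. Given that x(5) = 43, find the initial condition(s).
x(5) = x(0) + 5·8, so x(0) = 43 - 40 = 3.

x(0) = 3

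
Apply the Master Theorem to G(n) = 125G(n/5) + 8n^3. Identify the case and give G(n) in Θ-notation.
Master Theorem template: G(n) = a·G(n/b) + f(n).
Here: a=125, b=5, f(n)=8n^3
Compute log_b(a) = log_5(125) = 3.
f(n) = 8n^3 = Θ(n^3). Case 2: G(n) = Θ(n^3 log n).

Case 2: G(n) = Θ(n^3 log n)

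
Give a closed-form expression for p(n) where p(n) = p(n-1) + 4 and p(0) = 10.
Recurrence: p(n) = p(n-1) + 4, initial: p(0) = 10.
Each step adds 4, so p(n) = p(0) + 4n = 4n + 10.

p(n) = 4n + 10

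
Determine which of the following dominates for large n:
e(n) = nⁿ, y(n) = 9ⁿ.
Comparing growth rates:
Growth-rate hierarchy: log n ≺ any polynomial ≺ any exponential cⁿ (c>1) ≺ n! ≺ nⁿ.
super-exponential nⁿ dominates exponential base 9 asymptotically.

e(n) grows faster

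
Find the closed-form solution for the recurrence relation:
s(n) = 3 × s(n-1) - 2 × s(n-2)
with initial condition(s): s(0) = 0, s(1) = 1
Recurrence: s(n) = 3 × s(n-1) - 2 × s(n-2), initial: s(0) = 0, s(1) = 1.
Characteristic equation: r² - 3r + 2 = 0, which factors as (r - 2)(r - 1) = 0, so r = 2, 1. General solution s(n) = A·2ⁿ + B·1ⁿ. From s(0) = 0: A + B = 0. From s(1) = 1: 2A + 1B = 1. Solving gives A = 1, B = -1.

s(n) = 2ⁿ - 1ⁿ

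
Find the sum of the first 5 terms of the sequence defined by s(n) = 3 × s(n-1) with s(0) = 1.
Computing the sequence terms: 1, 3, 9, 27, 81
Adding these values together:

121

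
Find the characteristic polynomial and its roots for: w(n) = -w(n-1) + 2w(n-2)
Substitute w(n) = rⁿ and divide through by rⁿ⁻²: r² + r - 2 = 0
Factor: (r - 1)(r + 2) = 0, so r = 1, -2.
General solution: w(n) = A·1ⁿ + B·(-2)ⁿ

Characteristic: r² + r - 2 = 0, Roots: r = 1, -2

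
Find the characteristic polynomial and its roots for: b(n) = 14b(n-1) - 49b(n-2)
Substitute b(n) = rⁿ and divide through by rⁿ⁻²: r² - 14r + 49 = 0
Factor: (r - 7)² = 0, so r = 7 (double root).
General solution: b(n) = (A + Bn)·7ⁿ

Characteristic: r² - 14r + 49 = 0, Roots: r = 7 (double root)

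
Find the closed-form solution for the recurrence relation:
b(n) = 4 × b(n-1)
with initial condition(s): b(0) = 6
Recurrence: b(n) = 4 × b(n-1), initial: b(0) = 6.
Each term is 4 times the previous, so this is geometric with ratio 4. After n steps: b(n) = b(0)·4ⁿ = 6·4ⁿ.

b(n) = 6·4ⁿ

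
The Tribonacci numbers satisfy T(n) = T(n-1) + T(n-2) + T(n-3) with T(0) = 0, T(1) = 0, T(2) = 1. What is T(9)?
Computing the sequence terms:
0, 0, 1, 1, 2, 4, 7, 13, 24, 44

44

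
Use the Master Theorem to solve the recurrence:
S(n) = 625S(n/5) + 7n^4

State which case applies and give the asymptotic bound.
Master Theorem template: S(n) = a·S(n/b) + f(n).
Here: a=625, b=5, f(n)=7n^4
Compute log_b(a) = log_5(625) = 4.
f(n) = 7n^4 = Θ(n^4). Case 2: S(n) = Θ(n^4 log n).

Case 2: S(n) = Θ(n^4 log n)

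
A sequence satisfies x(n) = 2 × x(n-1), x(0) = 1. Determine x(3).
Computing step by step:
x(0) = 1
x(1) = 2 × 1 = 2
x(2) = 2 × 2 = 4
x(3) = 2 × 4 = 8

8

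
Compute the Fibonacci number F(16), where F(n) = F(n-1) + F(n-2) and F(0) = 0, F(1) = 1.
Computing the sequence terms:
0, 1, 1, 2, 3, 5, 8, 13, 21, 34, 55, 89, 144, 233, 377, 610, 987

987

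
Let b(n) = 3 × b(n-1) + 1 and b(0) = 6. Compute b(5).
Computing step by step:
b(0) = 6
b(1) = 3 × 6 + 1 = 19
b(2) = 3 × 19 + 1 = 58
b(3) = 3 × 58 + 1 = 175
b(4) = 3 × 175 + 1 = 526
b(5) = 3 × 526 + 1 = 1579

1579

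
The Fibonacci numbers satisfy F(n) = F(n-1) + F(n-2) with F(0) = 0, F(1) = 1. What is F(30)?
Computing the sequence terms:
0, 1, 1, 2, 3, 5, 8, 13, 21, 34, 55, 89, 144, 233, 377, 610, 987, 1597, 2584, 4181, 6765, 10946, 17711, 28657, 46368, 75025, 121393, 196418, 317811, 514229, 832040

832040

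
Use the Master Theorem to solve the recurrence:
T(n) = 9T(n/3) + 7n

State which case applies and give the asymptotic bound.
Master Theorem template: T(n) = a·T(n/b) + f(n).
Here: a=9, b=3, f(n)=7n
Compute log_b(a) = log_3(9) = 2.
f(n) = 7n = O(n^(2-ε)) with ε = 1. Case 1: T(n) = Θ(n^log_b(a)) = Θ(n^2).

Case 1: T(n) = Θ(n^2)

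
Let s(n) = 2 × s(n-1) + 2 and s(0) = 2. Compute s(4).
Computing step by step:
s(0) = 2
s(1) = 2 × 2 + 2 = 6
s(2) = 2 × 6 + 2 = 14
s(3) = 2 × 14 + 2 = 30
s(4) = 2 × 30 + 2 = 62

62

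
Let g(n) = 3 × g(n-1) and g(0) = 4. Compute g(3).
Computing step by step:
g(0) = 4
g(1) = 3 × 4 = 12
g(2) = 3 × 12 = 36
g(3) = 3 × 36 = 108

108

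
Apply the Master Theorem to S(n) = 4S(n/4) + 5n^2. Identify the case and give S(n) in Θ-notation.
Master Theorem template: S(n) = a·S(n/b) + f(n).
Here: a=4, b=4, f(n)=5n^2
Compute log_b(a) = log_4(4) = 1.
f(n) = 5n^2 = Ω(n^(1+ε)) with ε = 1, and the regularity condition holds (a·f(n/b) = (a/b^2)·f(n) with a/b^2 = 4^-1 < 1). Case 3: S(n) = Θ(f(n)) = Θ(n^2).

Case 3: S(n) = Θ(n^2)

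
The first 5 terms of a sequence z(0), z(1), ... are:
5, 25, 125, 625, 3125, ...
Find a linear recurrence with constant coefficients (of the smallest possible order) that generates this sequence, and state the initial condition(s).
Look for the lowest-order linear relation among consecutive terms.
Observation: each term is 5× the previous.
Check at n=2: 5·25 = 125. ✓

z(n) = 5 × z(n-1), z(0) = 5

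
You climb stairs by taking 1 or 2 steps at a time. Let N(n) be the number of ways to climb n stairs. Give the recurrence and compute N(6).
Condition on the size of the last step (1 to 2): before it there were n-1, …, n-2 stairs climbed, and these cases are disjoint, so N(n) = N(n-1) + N(n-2) (Fibonacci-type sequence).
Initial conditions by direct count (compositions of i into parts ≤ 2): N(1) = 1; N(2) = 2.
Iterating the recurrence: N(3) = 3, N(4) = 5, N(5) = 8, N(6) = 13.

N(n) = N(n-1) + N(n-2), N(1) = 1, N(2) = 2; N(6) = 13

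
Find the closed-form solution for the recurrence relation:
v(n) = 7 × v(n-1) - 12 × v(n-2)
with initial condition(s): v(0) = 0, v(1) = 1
Recurrence: v(n) = 7 × v(n-1) - 12 × v(n-2), initial: v(0) = 0, v(1) = 1.
Characteristic equation: r² - 7r + 12 = 0, which factors as (r - 4)(r - 3) = 0, so r = 4, 3. General solution v(n) = A·4ⁿ + B·3ⁿ. From v(0) = 0: A + B = 0. From v(1) = 1: 4A + 3B = 1. Solving gives A = 1, B = -1.

v(n) = 4ⁿ - 3ⁿ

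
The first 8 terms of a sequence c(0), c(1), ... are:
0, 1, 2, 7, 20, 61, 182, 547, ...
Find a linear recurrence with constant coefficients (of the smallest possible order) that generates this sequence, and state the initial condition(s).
Look for the lowest-order linear relation among consecutive terms.
Observation: c(n) - 2·c(n-1) - (3)·c(n-2) = 0 holds for the shown terms, and no order-1 relation c(n) = α·c(n-1) + β fits.
Check at n=3: 2·2 + (3)·1 = 7. ✓

c(n) = 2c(n-1) + 3c(n-2), c(0) = 0, c(1) = 1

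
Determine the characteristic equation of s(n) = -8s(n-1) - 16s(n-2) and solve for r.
Substitute s(n) = rⁿ and divide through by rⁿ⁻²: r² + 8r + 16 = 0
Factor: (r + 4)² = 0, so r = -4 (double root).
General solution: s(n) = (A + Bn)·(-4)ⁿ

Characteristic: r² + 8r + 16 = 0, Roots: r = -4 (double root)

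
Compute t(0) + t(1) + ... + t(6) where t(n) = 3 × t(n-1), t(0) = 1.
Computing the sequence terms: 1, 3, 9, 27, 81, 243, 729
Adding these values together:

1093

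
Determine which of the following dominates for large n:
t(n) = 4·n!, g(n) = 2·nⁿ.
Comparing growth rates:
Growth-rate hierarchy: log n ≺ any polynomial ≺ any exponential cⁿ (c>1) ≺ n! ≺ nⁿ.
super-exponential nⁿ dominates factorial asymptotically.

g(n) grows faster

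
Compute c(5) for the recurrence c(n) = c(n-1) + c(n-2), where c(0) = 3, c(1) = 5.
Computing the sequence terms:
3, 5, 8, 13, 21, 34

34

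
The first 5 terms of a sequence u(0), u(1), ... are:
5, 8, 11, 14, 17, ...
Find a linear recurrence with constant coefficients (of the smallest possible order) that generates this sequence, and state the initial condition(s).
Look for the lowest-order linear relation among consecutive terms.
Observation: consecutive differences are constant (= 3).
Check at n=2: 1·8 + 3 = 11. ✓

u(n) = u(n-1) + 3, u(0) = 5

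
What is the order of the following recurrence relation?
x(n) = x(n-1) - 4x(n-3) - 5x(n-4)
The order is the largest lag k for which x(n-k) appears. Here the deepest term is x(n-4), so the order is 4.

Order 4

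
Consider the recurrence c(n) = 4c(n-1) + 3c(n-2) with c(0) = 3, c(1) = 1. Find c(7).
Computing the sequence terms:
3, 1, 13, 55, 259, 1201, 5581, 25927

25927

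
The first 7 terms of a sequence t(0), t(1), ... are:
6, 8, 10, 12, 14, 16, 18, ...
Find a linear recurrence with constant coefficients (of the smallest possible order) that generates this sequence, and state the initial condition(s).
Look for the lowest-order linear relation among consecutive terms.
Observation: consecutive differences are constant (= 2).
Check at n=2: 1·8 + 2 = 10. ✓

t(n) = t(n-1) + 2, t(0) = 6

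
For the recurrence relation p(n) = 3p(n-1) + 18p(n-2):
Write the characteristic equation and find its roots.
Substitute p(n) = rⁿ and divide through by rⁿ⁻²: r² - 3r - 18 = 0
Factor: (r + 3)(r - 6) = 0, so r = -3, 6.
General solution: p(n) = A·(-3)ⁿ + B·6ⁿ

Characteristic: r² - 3r - 18 = 0, Roots: r = -3, 6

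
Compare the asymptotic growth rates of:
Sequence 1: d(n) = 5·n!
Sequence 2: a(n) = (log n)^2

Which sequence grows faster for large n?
Comparing growth rates:
Growth-rate hierarchy: log n ≺ any polynomial ≺ any exponential cⁿ (c>1) ≺ n! ≺ nⁿ.
factorial dominates polylogarithmic (log n)^2 asymptotically.

d(n) grows faster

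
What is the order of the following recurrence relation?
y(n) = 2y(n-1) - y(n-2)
The order is the largest lag k for which y(n-k) appears. Here the deepest term is y(n-2), so the order is 2.

Order 2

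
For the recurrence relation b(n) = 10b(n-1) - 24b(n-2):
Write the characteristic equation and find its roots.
Substitute b(n) = rⁿ and divide through by rⁿ⁻²: r² - 10r + 24 = 0
Factor: (r - 6)(r - 4) = 0, so r = 6, 4.
General solution: b(n) = A·6ⁿ + B·4ⁿ

Characteristic: r² - 10r + 24 = 0, Roots: r = 6, 4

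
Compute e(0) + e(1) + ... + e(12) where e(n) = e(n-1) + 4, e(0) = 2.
Computing the sequence terms: 2, 6, 10, 14, 18, 22, 26, 30, 34, 38, 42, 46, 50
Adding these values together:

338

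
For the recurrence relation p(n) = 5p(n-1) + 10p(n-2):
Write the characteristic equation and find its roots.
Substitute p(n) = rⁿ and divide through by rⁿ⁻²: r² - 5r - 10 = 0
Discriminant: 5² + 4·10 = 65, not a perfect square, so by the quadratic formula r = (5 ± √65)/2.
General solution: p(n) = A·r₁ⁿ + B·r₂ⁿ where r₁,r₂ = (5 ± √65)/2

Characteristic: r² - 5r - 10 = 0, Roots: r = (5 ± √65)/2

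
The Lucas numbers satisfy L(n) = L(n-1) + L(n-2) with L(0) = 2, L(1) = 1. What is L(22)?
Computing the sequence terms:
2, 1, 3, 4, 7, 11, 18, 29, 47, 76, 123, 199, 322, 521, 843, 1364, 2207, 3571, 5778, 9349, 15127, 24476, 39603

39603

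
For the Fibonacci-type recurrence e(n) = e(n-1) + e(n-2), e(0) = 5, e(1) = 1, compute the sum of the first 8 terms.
Computing the sequence terms: 5, 1, 6, 7, 13, 20, 33, 53
Adding these values together:

138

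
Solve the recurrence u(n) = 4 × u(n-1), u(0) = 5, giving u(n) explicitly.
Recurrence: u(n) = 4 × u(n-1), initial: u(0) = 5.
Each term is 4 times the previous, so this is geometric with ratio 4. After n steps: u(n) = u(0)·4ⁿ = 5·4ⁿ.

u(n) = 5·4ⁿ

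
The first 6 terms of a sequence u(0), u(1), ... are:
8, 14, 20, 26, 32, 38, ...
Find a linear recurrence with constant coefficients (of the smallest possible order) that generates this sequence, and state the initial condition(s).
Look for the lowest-order linear relation among consecutive terms.
Observation: consecutive differences are constant (= 6).
Check at n=2: 1·14 + 6 = 20. ✓

u(n) = u(n-1) + 6, u(0) = 8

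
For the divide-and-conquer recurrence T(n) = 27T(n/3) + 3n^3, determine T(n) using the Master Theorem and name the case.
Master Theorem template: T(n) = a·T(n/b) + f(n).
Here: a=27, b=3, f(n)=3n^3
Compute log_b(a) = log_3(27) = 3.
f(n) = 3n^3 = Θ(n^3). Case 2: T(n) = Θ(n^3 log n).

Case 2: T(n) = Θ(n^3 log n)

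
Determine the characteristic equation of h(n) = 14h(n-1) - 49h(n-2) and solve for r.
Substitute h(n) = rⁿ and divide through by rⁿ⁻²: r² - 14r + 49 = 0
Factor: (r - 7)² = 0, so r = 7 (double root).
General solution: h(n) = (A + Bn)·7ⁿ

Characteristic: r² - 14r + 49 = 0, Roots: r = 7 (double root)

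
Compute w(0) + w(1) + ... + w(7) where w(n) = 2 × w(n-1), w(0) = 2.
Computing the sequence terms: 2, 4, 8, 16, 32, 64, 128, 256
Adding these values together:

510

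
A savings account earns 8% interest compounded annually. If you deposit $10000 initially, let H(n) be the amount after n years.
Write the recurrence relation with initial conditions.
Each year the balance grows by 8%, i.e. is multiplied by 1 + 8/100 = 1.08, so H(n) = 1.08 × H(n-1). The initial deposit gives H(0) = 10000.
Unrolling gives the closed form H(n) = 10000 × (1.08)ⁿ.

H(n) = 1.08 × H(n-1), H(0) = 10000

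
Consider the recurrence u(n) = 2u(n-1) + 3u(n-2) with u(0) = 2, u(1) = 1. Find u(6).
Computing the sequence terms:
2, 1, 8, 19, 62, 181, 548

548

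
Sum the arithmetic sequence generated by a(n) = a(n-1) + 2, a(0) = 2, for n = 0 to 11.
Computing the sequence terms: 2, 4, 6, 8, 10, 12, 14, 16, 18, 20, 22, 24
Adding these values together:

156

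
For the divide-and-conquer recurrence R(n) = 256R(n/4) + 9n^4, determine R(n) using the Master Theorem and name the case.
Master Theorem template: R(n) = a·R(n/b) + f(n).
Here: a=256, b=4, f(n)=9n^4
Compute log_b(a) = log_4(256) = 4.
f(n) = 9n^4 = Θ(n^4). Case 2: R(n) = Θ(n^4 log n).

Case 2: R(n) = Θ(n^4 log n)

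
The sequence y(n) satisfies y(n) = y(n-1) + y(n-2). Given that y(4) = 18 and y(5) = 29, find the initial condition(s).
Work backwards using y(k) = y(k+2) - y(k+1):
y(3) = y(5) - y(4) = 29 - 18 = 11
y(2) = y(4) - y(3) = 18 - 11 = 7
y(1) = y(3) - y(2) = 11 - 7 = 4
y(0) = y(2) - y(1) = 7 - 4 = 3

y(0) = 3, y(1) = 4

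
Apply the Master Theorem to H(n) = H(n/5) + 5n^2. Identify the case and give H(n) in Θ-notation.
Master Theorem template: H(n) = a·H(n/b) + f(n).
Here: a=1, b=5, f(n)=5n^2
Compute log_b(a) = log_5(1) = 0.
f(n) = 5n^2 = Ω(n^(0+ε)) with ε = 2, and the regularity condition holds (a·f(n/b) = (a/b^2)·f(n) with a/b^2 = 5^-2 < 1). Case 3: H(n) = Θ(f(n)) = Θ(n^2).

Case 3: H(n) = Θ(n^2)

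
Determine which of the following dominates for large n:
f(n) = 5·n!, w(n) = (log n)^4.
Comparing growth rates:
Growth-rate hierarchy: log n ≺ any polynomial ≺ any exponential cⁿ (c>1) ≺ n! ≺ nⁿ.
factorial dominates polylogarithmic (log n)^4 asymptotically.

f(n) grows faster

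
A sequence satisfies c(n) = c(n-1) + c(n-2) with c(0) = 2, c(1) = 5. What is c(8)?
Computing the sequence terms:
2, 5, 7, 12, 19, 31, 50, 81, 131

131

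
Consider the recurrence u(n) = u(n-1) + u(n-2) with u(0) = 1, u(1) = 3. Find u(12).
Computing the sequence terms:
1, 3, 4, 7, 11, 18, 29, 47, 76, 123, 199, 322, 521

521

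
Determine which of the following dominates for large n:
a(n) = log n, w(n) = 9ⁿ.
Comparing growth rates:
Growth-rate hierarchy: log n ≺ any polynomial ≺ any exponential cⁿ (c>1) ≺ n! ≺ nⁿ.
exponential base 9 dominates logarithmic asymptotically.

w(n) grows faster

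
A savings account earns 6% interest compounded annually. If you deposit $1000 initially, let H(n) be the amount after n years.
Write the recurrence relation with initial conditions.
Each year the balance grows by 6%, i.e. is multiplied by 1 + 6/100 = 1.06, so H(n) = 1.06 × H(n-1). The initial deposit gives H(0) = 1000.
Unrolling gives the closed form H(n) = 1000 × (1.06)ⁿ.

H(n) = 1.06 × H(n-1), H(0) = 1000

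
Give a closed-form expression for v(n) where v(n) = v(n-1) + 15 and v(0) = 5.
Recurrence: v(n) = v(n-1) + 15, initial: v(0) = 5.
Each step adds 15, so v(n) = v(0) + 15n = 15n + 5.

v(n) = 15n + 5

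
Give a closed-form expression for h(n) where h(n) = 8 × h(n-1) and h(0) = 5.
Recurrence: h(n) = 8 × h(n-1), initial: h(0) = 5.
Each term is 8 times the previous, so this is geometric with ratio 8. After n steps: h(n) = h(0)·8ⁿ = 5·8ⁿ.

h(n) = 5·8ⁿ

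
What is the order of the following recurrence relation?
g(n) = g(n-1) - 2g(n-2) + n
The order is the largest lag k for which g(n-k) appears. Here the deepest term is g(n-2) (the n term is non-homogeneous and does not affect the order), so the order is 2.

Order 2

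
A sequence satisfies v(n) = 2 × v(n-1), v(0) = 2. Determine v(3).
Computing step by step:
v(0) = 2
v(1) = 2 × 2 = 4
v(2) = 2 × 4 = 8
v(3) = 2 × 8 = 16

16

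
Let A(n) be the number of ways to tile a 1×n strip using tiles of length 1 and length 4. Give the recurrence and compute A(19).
Condition on the last tile: it has length 1 (leaving a 1×(n-1) strip) or length 4 (leaving a 1×(n-4) strip), so A(n) = A(n-1) + A(n-4) (order-4 linear recurrence).
For 0 ≤ i < 4 only unit tiles fit, so A(i) = 1.
Iterating the recurrence: A(4) = 2, A(5) = 3, A(6) = 4, A(7) = 5, A(8) = 7, A(9) = 10, A(10) = 14, A(11) = 19, A(12) = 26, A(13) = 36, A(14) = 50, A(15) = 69, A(16) = 95, A(17) = 131, A(18) = 181, A(19) = 250.

A(n) = A(n-1) + A(n-4), with A(i) = 1 for 0 ≤ i < 4; A(19) = 250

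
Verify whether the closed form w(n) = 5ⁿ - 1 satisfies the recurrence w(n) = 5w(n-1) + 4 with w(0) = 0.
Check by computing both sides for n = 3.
From the recurrence with w(0) = 0:
  w(0) = 0, w(1) = 4, w(2) = 24, w(3) = 124
  so the recurrence gives w(3) = 124.
From the proposed closed form w(n) = 5ⁿ - 1:
  w(3) = 124.
Both sides give 124 at n = 3, and the initial condition(s) match, so the closed form is consistent.

Yes, the closed form is correct.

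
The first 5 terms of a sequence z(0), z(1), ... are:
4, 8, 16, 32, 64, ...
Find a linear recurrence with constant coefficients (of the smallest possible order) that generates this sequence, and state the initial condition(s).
Look for the lowest-order linear relation among consecutive terms.
Observation: each term is 2× the previous.
Check at n=2: 2·8 = 16. ✓

z(n) = 2 × z(n-1), z(0) = 4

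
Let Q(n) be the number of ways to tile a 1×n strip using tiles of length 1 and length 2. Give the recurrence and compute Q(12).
Condition on the last tile: it has length 1 (leaving a 1×(n-1) strip) or length 2 (leaving a 1×(n-2) strip), so Q(n) = Q(n-1) + Q(n-2) (order-2 linear recurrence).
For 0 ≤ i < 2 only unit tiles fit, so Q(i) = 1.
Iterating the recurrence: Q(2) = 2, Q(3) = 3, Q(4) = 5, Q(5) = 8, Q(6) = 13, Q(7) = 21, Q(8) = 34, Q(9) = 55, Q(10) = 89, Q(11) = 144, Q(12) = 233.

Q(n) = Q(n-1) + Q(n-2), with Q(i) = 1 for 0 ≤ i < 2; Q(12) = 233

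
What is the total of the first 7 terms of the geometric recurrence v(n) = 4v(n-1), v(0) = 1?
Computing the sequence terms: 1, 4, 16, 64, 256, 1024, 4096
Adding these values together:

5461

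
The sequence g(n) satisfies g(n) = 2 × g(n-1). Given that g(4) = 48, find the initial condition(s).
In general g(n) = 2ⁿ · g(0). At n = 4: g(0) = g(4) / 2^4 = 48 / 16 = 3.

g(0) = 3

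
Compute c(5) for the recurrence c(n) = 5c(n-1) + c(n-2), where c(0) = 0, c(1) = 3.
Computing the sequence terms:
0, 3, 15, 78, 405, 2103

2103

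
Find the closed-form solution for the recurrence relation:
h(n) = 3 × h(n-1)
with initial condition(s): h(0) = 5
Recurrence: h(n) = 3 × h(n-1), initial: h(0) = 5.
Each term is 3 times the previous, so this is geometric with ratio 3. After n steps: h(n) = h(0)·3ⁿ = 5·3ⁿ.

h(n) = 5·3ⁿ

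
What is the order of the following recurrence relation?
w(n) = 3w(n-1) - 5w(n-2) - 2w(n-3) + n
The order is the largest lag k for which w(n-k) appears. Here the deepest term is w(n-3) (the n term is non-homogeneous and does not affect the order), so the order is 3.

Order 3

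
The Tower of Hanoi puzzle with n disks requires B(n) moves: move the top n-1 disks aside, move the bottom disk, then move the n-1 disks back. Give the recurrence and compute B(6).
Moving n disks = move the top n-1 disks aside (B(n-1) moves) + move the largest disk (1 move) + move the n-1 disks back on top (B(n-1) moves), so B(n) = 2B(n-1) + 1, with B(1) = 1 (a single disk takes one move).
First terms: 1, 3, 7, 15, 31, 63, … — each is one less than a power of 2. Indeed B(n) + 1 = 2(B(n-1) + 1) with B(1) + 1 = 2, so B(n) + 1 = 2ⁿ and B(n) = 2ⁿ - 1.
Hence B(6) = 2^6 - 1 = 64 - 1 = 63.

B(n) = 2B(n-1) + 1, B(1) = 1; B(6) = 63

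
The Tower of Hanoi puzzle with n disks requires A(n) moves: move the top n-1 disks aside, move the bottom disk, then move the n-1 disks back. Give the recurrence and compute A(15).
Moving n disks = move the top n-1 disks aside (A(n-1) moves) + move the largest disk (1 move) + move the n-1 disks back on top (A(n-1) moves), so A(n) = 2A(n-1) + 1, with A(1) = 1 (a single disk takes one move).
First terms: 1, 3, 7, 15, 31, 63, … — each is one less than a power of 2. Indeed A(n) + 1 = 2(A(n-1) + 1) with A(1) + 1 = 2, so A(n) + 1 = 2ⁿ and A(n) = 2ⁿ - 1.
Hence A(15) = 2^15 - 1 = 32768 - 1 = 32767.

A(n) = 2A(n-1) + 1, A(1) = 1; A(15) = 32767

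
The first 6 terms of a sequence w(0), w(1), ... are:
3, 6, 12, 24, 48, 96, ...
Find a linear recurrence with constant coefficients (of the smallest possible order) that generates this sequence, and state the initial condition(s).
Look for the lowest-order linear relation among consecutive terms.
Observation: each term is 2× the previous.
Check at n=2: 2·6 = 12. ✓

w(n) = 2 × w(n-1), w(0) = 3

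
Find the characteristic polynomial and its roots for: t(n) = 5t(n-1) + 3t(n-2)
Substitute t(n) = rⁿ and divide through by rⁿ⁻²: r² - 5r - 3 = 0
Discriminant: 5² + 4·3 = 37, not a perfect square, so by the quadratic formula r = (5 ± √37)/2.
General solution: t(n) = A·r₁ⁿ + B·r₂ⁿ where r₁,r₂ = (5 ± √37)/2

Characteristic: r² - 5r - 3 = 0, Roots: r = (5 ± √37)/2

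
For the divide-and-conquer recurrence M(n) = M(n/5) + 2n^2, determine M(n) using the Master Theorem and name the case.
Master Theorem template: M(n) = a·M(n/b) + f(n).
Here: a=1, b=5, f(n)=2n^2
Compute log_b(a) = log_5(1) = 0.
f(n) = 2n^2 = Ω(n^(0+ε)) with ε = 2, and the regularity condition holds (a·f(n/b) = (a/b^2)·f(n) with a/b^2 = 5^-2 < 1). Case 3: M(n) = Θ(f(n)) = Θ(n^2).

Case 3: M(n) = Θ(n^2)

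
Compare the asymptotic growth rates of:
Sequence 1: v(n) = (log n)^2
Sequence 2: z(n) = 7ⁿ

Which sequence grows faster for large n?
Comparing growth rates:
Growth-rate hierarchy: log n ≺ any polynomial ≺ any exponential cⁿ (c>1) ≺ n! ≺ nⁿ.
exponential base 7 dominates polylogarithmic (log n)^2 asymptotically.

z(n) grows faster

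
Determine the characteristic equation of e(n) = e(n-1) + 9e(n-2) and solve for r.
Substitute e(n) = rⁿ and divide through by rⁿ⁻²: r² - r - 9 = 0
Discriminant: 1² + 4·9 = 37, not a perfect square, so by the quadratic formula r = (1 ± √37)/2.
General solution: e(n) = A·r₁ⁿ + B·r₂ⁿ where r₁,r₂ = (1 ± √37)/2

Characteristic: r² - r - 9 = 0, Roots: r = (1 ± √37)/2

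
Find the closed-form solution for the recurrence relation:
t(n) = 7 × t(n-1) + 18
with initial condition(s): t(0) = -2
Recurrence: t(n) = 7 × t(n-1) + 18, initial: t(0) = -2.
Try t(n) = A·7ⁿ + C. Substituting: A·7ⁿ + C = 7(A·7ⁿ⁻¹ + C) + 18 = A·7ⁿ + 7C + 18, so C = 7C + 18, giving C = -3. Then t(0) = A - 3 = -2 gives A = 1.

t(n) = 7ⁿ - 3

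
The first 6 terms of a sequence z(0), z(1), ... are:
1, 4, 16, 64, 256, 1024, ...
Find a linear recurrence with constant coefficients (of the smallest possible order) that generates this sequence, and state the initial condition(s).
Look for the lowest-order linear relation among consecutive terms.
Observation: each term is 4× the previous.
Check at n=2: 4·4 = 16. ✓

z(n) = 4 × z(n-1), z(0) = 1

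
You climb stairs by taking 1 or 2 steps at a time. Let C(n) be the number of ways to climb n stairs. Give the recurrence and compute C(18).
Condition on the size of the last step (1 to 2): before it there were n-1, …, n-2 stairs climbed, and these cases are disjoint, so C(n) = C(n-1) + C(n-2) (Fibonacci-type sequence).
Initial conditions by direct count (compositions of i into parts ≤ 2): C(1) = 1; C(2) = 2.
Iterating the recurrence: C(3) = 3, C(4) = 5, C(5) = 8, C(6) = 13, C(7) = 21, C(8) = 34, C(9) = 55, C(10) = 89, C(11) = 144, C(12) = 233, C(13) = 377, C(14) = 610, C(15) = 987, C(16) = 1597, C(17) = 2584, C(18) = 4181.

C(n) = C(n-1) + C(n-2), C(1) = 1, C(2) = 2; C(18) = 4181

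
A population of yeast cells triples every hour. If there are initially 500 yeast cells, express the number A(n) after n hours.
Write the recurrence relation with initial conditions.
Each hour multiplies the count by 3, so the count after n hours depends only on the count after n-1 hours: A(n) = 3 × A(n-1). The starting count gives A(0) = 500.
Unrolling n times gives the closed form A(n) = 500 × 3ⁿ.

A(n) = 3 × A(n-1), A(0) = 500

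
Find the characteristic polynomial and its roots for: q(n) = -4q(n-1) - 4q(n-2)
Substitute q(n) = rⁿ and divide through by rⁿ⁻²: r² + 4r + 4 = 0
Factor: (r + 2)² = 0, so r = -2 (double root).
General solution: q(n) = (A + Bn)·(-2)ⁿ

Characteristic: r² + 4r + 4 = 0, Roots: r = -2 (double root)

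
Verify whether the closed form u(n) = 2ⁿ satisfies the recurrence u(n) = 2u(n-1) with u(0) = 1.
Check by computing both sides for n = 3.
From the recurrence with u(0) = 1:
  u(0) = 1, u(1) = 2, u(2) = 4, u(3) = 8
  so the recurrence gives u(3) = 8.
From the proposed closed form u(n) = 2ⁿ:
  u(3) = 8.
Both sides give 8 at n = 3, and the initial condition(s) match, so the closed form is consistent.

Yes, the closed form is correct.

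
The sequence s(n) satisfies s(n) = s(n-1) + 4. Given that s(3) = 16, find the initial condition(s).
s(3) = s(0) + 3·4, so s(0) = 16 - 12 = 4.

s(0) = 4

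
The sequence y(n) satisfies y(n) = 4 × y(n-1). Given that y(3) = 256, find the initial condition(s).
In general y(n) = 4ⁿ · y(0). At n = 3: y(0) = y(3) / 4^3 = 256 / 64 = 4.

y(0) = 4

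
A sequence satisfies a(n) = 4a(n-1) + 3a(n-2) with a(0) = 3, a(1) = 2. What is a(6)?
Computing the sequence terms:
3, 2, 17, 74, 347, 1610, 7481

7481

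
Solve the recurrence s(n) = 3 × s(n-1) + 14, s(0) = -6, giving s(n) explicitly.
Recurrence: s(n) = 3 × s(n-1) + 14, initial: s(0) = -6.
Try s(n) = A·3ⁿ + C. Substituting: A·3ⁿ + C = 3(A·3ⁿ⁻¹ + C) + 14 = A·3ⁿ + 3C + 14, so C = 3C + 14, giving C = -7. Then s(0) = A - 7 = -6 gives A = 1.

s(n) = 3ⁿ - 7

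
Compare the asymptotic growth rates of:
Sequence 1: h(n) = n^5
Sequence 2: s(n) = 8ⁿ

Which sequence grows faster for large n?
Comparing growth rates:
Growth-rate hierarchy: log n ≺ any polynomial ≺ any exponential cⁿ (c>1) ≺ n! ≺ nⁿ.
exponential base 8 dominates polynomial degree 5 asymptotically.

s(n) grows faster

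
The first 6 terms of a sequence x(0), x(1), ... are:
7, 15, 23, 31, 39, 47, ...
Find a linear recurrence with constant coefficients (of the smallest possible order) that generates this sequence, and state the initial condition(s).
Look for the lowest-order linear relation among consecutive terms.
Observation: consecutive differences are constant (= 8).
Check at n=2: 1·15 + 8 = 23. ✓

x(n) = x(n-1) + 8, x(0) = 7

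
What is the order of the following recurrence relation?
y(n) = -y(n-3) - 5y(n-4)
The order is the largest lag k for which y(n-k) appears. Here the deepest term is y(n-4), so the order is 4.

Order 4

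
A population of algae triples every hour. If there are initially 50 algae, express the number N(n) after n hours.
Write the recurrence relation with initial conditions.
Each hour multiplies the count by 3, so the count after n hours depends only on the count after n-1 hours: N(n) = 3 × N(n-1). The starting count gives N(0) = 50.
Unrolling n times gives the closed form N(n) = 50 × 3ⁿ.

N(n) = 3 × N(n-1), N(0) = 50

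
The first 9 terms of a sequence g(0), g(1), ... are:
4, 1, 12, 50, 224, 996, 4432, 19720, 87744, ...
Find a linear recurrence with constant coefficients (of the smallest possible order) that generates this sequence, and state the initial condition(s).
Look for the lowest-order linear relation among consecutive terms.
Observation: g(n) - 4·g(n-1) - (2)·g(n-2) = 0 holds for the shown terms, and no order-1 relation g(n) = α·g(n-1) + β fits.
Check at n=3: 4·12 + (2)·1 = 50. ✓

g(n) = 4g(n-1) + 2g(n-2), g(0) = 4, g(1) = 1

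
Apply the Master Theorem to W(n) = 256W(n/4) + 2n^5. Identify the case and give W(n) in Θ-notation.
Master Theorem template: W(n) = a·W(n/b) + f(n).
Here: a=256, b=4, f(n)=2n^5
Compute log_b(a) = log_4(256) = 4.
f(n) = 2n^5 = Ω(n^(4+ε)) with ε = 1, and the regularity condition holds (a·f(n/b) = (a/b^5)·f(n) with a/b^5 = 4^-1 < 1). Case 3: W(n) = Θ(f(n)) = Θ(n^5).

Case 3: W(n) = Θ(n^5)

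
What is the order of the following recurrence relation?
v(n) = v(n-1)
The order is the largest lag k for which v(n-k) appears. Here the deepest term is v(n-1), so the order is 1.

Order 1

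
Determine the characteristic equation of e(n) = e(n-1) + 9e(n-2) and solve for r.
Substitute e(n) = rⁿ and divide through by rⁿ⁻²: r² - r - 9 = 0
Discriminant: 1² + 4·9 = 37, not a perfect square, so by the quadratic formula r = (1 ± √37)/2.
General solution: e(n) = A·r₁ⁿ + B·r₂ⁿ where r₁,r₂ = (1 ± √37)/2

Characteristic: r² - r - 9 = 0, Roots: r = (1 ± √37)/2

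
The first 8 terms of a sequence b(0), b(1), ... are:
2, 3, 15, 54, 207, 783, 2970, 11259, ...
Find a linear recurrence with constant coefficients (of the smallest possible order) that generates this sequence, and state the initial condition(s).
Look for the lowest-order linear relation among consecutive terms.
Observation: b(n) - 3·b(n-1) - (3)·b(n-2) = 0 holds for the shown terms, and no order-1 relation b(n) = α·b(n-1) + β fits.
Check at n=3: 3·15 + (3)·3 = 54. ✓

b(n) = 3b(n-1) + 3b(n-2), b(0) = 2, b(1) = 3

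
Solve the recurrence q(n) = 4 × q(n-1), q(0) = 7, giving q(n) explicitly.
Recurrence: q(n) = 4 × q(n-1), initial: q(0) = 7.
Each term is 4 times the previous, so this is geometric with ratio 4. After n steps: q(n) = q(0)·4ⁿ = 7·4ⁿ.

q(n) = 7·4ⁿ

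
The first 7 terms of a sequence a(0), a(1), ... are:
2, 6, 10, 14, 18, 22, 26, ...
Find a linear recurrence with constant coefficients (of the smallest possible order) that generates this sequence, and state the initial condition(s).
Look for the lowest-order linear relation among consecutive terms.
Observation: consecutive differences are constant (= 4).
Check at n=2: 1·6 + 4 = 10. ✓

a(n) = a(n-1) + 4, a(0) = 2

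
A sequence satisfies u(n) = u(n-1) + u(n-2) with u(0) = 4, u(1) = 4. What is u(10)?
Computing the sequence terms:
4, 4, 8, 12, 20, 32, 52, 84, 136, 220, 356

356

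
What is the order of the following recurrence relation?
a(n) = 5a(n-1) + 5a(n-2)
The order is the largest lag k for which a(n-k) appears. Here the deepest term is a(n-2), so the order is 2.

Order 2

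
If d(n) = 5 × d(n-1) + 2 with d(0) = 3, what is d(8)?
Computing step by step:
d(0) = 3
d(1) = 5 × 3 + 2 = 17
d(2) = 5 × 17 + 2 = 87
d(3) = 5 × 87 + 2 = 437
d(4) = 5 × 437 + 2 = 2187
d(5) = 5 × 2187 + 2 = 10937
d(6) = 5 × 10937 + 2 = 54687
d(7) = 5 × 54687 + 2 = 273437
d(8) = 5 × 273437 + 2 = 1367187

1367187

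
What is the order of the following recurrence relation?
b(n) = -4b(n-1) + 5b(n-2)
The order is the largest lag k for which b(n-k) appears. Here the deepest term is b(n-2), so the order is 2.

Order 2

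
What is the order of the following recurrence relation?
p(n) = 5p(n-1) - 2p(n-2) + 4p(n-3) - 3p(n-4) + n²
The order is the largest lag k for which p(n-k) appears. Here the deepest term is p(n-4) (the n² term is non-homogeneous and does not affect the order), so the order is 4.

Order 4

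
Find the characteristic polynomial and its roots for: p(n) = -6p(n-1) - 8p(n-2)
Substitute p(n) = rⁿ and divide through by rⁿ⁻²: r² + 6r + 8 = 0
Factor: (r + 4)(r + 2) = 0, so r = -4, -2.
General solution: p(n) = A·(-4)ⁿ + B·(-2)ⁿ

Characteristic: r² + 6r + 8 = 0, Roots: r = -4, -2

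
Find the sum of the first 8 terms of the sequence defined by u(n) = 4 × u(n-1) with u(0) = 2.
Computing the sequence terms: 2, 8, 32, 128, 512, 2048, 8192, 32768
Adding these values together:

43690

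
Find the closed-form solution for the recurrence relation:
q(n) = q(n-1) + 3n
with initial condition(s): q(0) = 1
Recurrence: q(n) = q(n-1) + 3n, initial: q(0) = 1.
Telescoping: q(n) = q(0) + 3·Σᵢ₌₁ⁿ i = 1 + 3·n(n+1)/2.

q(n) = 3·n(n+1)/2 + 1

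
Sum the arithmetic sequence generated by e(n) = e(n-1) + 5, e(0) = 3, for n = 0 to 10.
Computing the sequence terms: 3, 8, 13, 18, 23, 28, 33, 38, 43, 48, 53
Adding these values together:

308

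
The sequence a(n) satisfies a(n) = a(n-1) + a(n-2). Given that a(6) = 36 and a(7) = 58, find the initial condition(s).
Work backwards using a(k) = a(k+2) - a(k+1):
a(5) = a(7) - a(6) = 58 - 36 = 22
a(4) = a(6) - a(5) = 36 - 22 = 14
a(3) = a(5) - a(4) = 22 - 14 = 8
a(2) = a(4) - a(3) = 14 - 8 = 6
a(1) = a(3) - a(2) = 8 - 6 = 2
a(0) = a(2) - a(1) = 6 - 2 = 4

a(0) = 4, a(1) = 2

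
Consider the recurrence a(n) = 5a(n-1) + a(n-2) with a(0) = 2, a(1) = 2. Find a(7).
Computing the sequence terms:
2, 2, 12, 62, 322, 1672, 8682, 45082

45082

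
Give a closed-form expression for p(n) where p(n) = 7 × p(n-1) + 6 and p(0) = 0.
Recurrence: p(n) = 7 × p(n-1) + 6, initial: p(0) = 0.
Try p(n) = A·7ⁿ + C. Substituting: A·7ⁿ + C = 7(A·7ⁿ⁻¹ + C) + 6 = A·7ⁿ + 7C + 6, so C = 7C + 6, giving C = -1. Then p(0) = A - 1 = 0 gives A = 1.

p(n) = 7ⁿ - 1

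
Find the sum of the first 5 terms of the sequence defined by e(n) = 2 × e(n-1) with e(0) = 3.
Computing the sequence terms: 3, 6, 12, 24, 48
Adding these values together:

93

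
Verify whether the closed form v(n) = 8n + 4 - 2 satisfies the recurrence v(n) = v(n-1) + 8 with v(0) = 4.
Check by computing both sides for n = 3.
From the recurrence with v(0) = 4:
  v(0) = 4, v(1) = 12, v(2) = 20, v(3) = 28
  so the recurrence gives v(3) = 28.
From the proposed closed form v(n) = 8n + 4 - 2:
  v(3) = 26.
The recurrence gives 28 but the closed form gives 26, so the closed form does not satisfy the recurrence.

No, the closed form is incorrect.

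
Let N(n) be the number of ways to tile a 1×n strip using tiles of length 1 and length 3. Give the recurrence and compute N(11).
Condition on the last tile: it has length 1 (leaving a 1×(n-1) strip) or length 3 (leaving a 1×(n-3) strip), so N(n) = N(n-1) + N(n-3) (order-3 linear recurrence).
For 0 ≤ i < 3 only unit tiles fit, so N(i) = 1.
Iterating the recurrence: N(3) = 2, N(4) = 3, N(5) = 4, N(6) = 6, N(7) = 9, N(8) = 13, N(9) = 19, N(10) = 28, N(11) = 41.

N(n) = N(n-1) + N(n-3), with N(i) = 1 for 0 ≤ i < 3; N(11) = 41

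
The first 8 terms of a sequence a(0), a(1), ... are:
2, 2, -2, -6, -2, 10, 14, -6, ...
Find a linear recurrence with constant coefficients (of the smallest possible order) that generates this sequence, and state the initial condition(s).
Look for the lowest-order linear relation among consecutive terms.
Observation: a(n) - 1·a(n-1) - (-2)·a(n-2) = 0 holds for the shown terms, and no order-1 relation a(n) = α·a(n-1) + β fits.
Check at n=3: 1·-2 + (-2)·2 = -6. ✓

a(n) = a(n-1) - 2a(n-2), a(0) = 2, a(1) = 2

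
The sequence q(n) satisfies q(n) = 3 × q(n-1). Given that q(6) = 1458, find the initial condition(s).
In general q(n) = 3ⁿ · q(0). At n = 6: q(0) = q(6) / 3^6 = 1458 / 729 = 2.

q(0) = 2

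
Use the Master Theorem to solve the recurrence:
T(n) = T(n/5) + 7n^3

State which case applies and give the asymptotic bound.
Master Theorem template: T(n) = a·T(n/b) + f(n).
Here: a=1, b=5, f(n)=7n^3
Compute log_b(a) = log_5(1) = 0.
f(n) = 7n^3 = Ω(n^(0+ε)) with ε = 3, and the regularity condition holds (a·f(n/b) = (a/b^3)·f(n) with a/b^3 = 5^-3 < 1). Case 3: T(n) = Θ(f(n)) = Θ(n^3).

Case 3: T(n) = Θ(n^3)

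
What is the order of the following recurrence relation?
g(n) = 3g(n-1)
The order is the largest lag k for which g(n-k) appears. Here the deepest term is g(n-1), so the order is 1.

Order 1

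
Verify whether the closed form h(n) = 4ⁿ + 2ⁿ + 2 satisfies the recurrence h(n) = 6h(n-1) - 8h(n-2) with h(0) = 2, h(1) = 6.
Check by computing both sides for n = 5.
From the recurrence with h(0) = 2, h(1) = 6:
  h(0) = 2, h(1) = 6, h(2) = 20, h(3) = 72, h(4) = 272, h(5) = 1056
  so the recurrence gives h(5) = 1056.
From the proposed closed form h(n) = 4ⁿ + 2ⁿ + 2:
  h(5) = 1058.
The recurrence gives 1056 but the closed form gives 1058, so the closed form does not satisfy the recurrence.

No, the closed form is incorrect.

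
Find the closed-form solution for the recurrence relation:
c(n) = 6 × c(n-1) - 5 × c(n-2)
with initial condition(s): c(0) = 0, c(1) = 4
Recurrence: c(n) = 6 × c(n-1) - 5 × c(n-2), initial: c(0) = 0, c(1) = 4.
Characteristic equation: r² - 6r + 5 = 0, which factors as (r - 5)(r - 1) = 0, so r = 5, 1. General solution c(n) = A·5ⁿ + B·1ⁿ. From c(0) = 0: A + B = 0. From c(1) = 4: 5A + 1B = 4. Solving gives A = 1, B = -1.

c(n) = 5ⁿ - 1ⁿ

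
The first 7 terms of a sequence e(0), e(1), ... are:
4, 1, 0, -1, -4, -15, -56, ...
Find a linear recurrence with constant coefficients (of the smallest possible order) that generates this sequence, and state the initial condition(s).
Look for the lowest-order linear relation among consecutive terms.
Observation: e(n) - 4·e(n-1) - (-1)·e(n-2) = 0 holds for the shown terms, and no order-1 relation e(n) = α·e(n-1) + β fits.
Check at n=3: 4·0 + (-1)·1 = -1. ✓

e(n) = 4e(n-1) - e(n-2), e(0) = 4, e(1) = 1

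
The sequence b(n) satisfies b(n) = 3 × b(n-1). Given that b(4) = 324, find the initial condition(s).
In general b(n) = 3ⁿ · b(0). At n = 4: b(0) = b(4) / 3^4 = 324 / 81 = 4.

b(0) = 4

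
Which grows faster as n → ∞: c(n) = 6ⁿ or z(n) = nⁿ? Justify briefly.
Comparing growth rates:
Growth-rate hierarchy: log n ≺ any polynomial ≺ any exponential cⁿ (c>1) ≺ n! ≺ nⁿ.
super-exponential nⁿ dominates exponential base 6 asymptotically.

z(n) grows faster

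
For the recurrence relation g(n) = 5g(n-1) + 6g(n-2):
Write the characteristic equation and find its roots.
Substitute g(n) = rⁿ and divide through by rⁿ⁻²: r² - 5r - 6 = 0
Factor: (r - 6)(r + 1) = 0, so r = 6, -1.
General solution: g(n) = A·6ⁿ + B·(-1)ⁿ

Characteristic: r² - 5r - 6 = 0, Roots: r = 6, -1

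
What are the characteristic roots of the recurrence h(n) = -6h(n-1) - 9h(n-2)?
Substitute h(n) = rⁿ and divide through by rⁿ⁻²: r² + 6r + 9 = 0
Factor: (r + 3)² = 0, so r = -3 (double root).
General solution: h(n) = (A + Bn)·(-3)ⁿ

Characteristic: r² + 6r + 9 = 0, Roots: r = -3 (double root)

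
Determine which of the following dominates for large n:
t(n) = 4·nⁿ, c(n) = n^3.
Comparing growth rates:
Growth-rate hierarchy: log n ≺ any polynomial ≺ any exponential cⁿ (c>1) ≺ n! ≺ nⁿ.
super-exponential nⁿ dominates polynomial degree 3 asymptotically.

t(n) grows faster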